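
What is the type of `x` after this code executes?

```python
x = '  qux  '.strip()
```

str.strip() returns str

str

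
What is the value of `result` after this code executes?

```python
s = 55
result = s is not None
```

s = 55; result = True

True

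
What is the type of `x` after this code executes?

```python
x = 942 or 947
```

'or' returns first truthy value (int)

int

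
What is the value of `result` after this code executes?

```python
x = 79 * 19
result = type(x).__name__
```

x is int; result = 'int'

'int'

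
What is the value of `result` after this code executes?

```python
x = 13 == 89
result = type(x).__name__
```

x is bool; result = 'bool'

'bool'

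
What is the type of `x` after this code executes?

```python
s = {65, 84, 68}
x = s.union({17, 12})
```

set.union() returns a new set

set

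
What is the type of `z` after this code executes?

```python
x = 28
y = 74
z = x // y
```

int // int = int

int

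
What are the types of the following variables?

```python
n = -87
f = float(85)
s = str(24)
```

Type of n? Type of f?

n is assigned a bare integer (no decimal point), so it is an int; f is assigned the result of calling float(), which returns a float

int, float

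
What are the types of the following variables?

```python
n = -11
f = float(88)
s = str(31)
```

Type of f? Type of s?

f is assigned the result of calling float(), which returns a float; s is assigned the result of calling str(), which returns a str

float, str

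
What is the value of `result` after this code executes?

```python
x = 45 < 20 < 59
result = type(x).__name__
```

x is bool; result = 'bool'

'bool'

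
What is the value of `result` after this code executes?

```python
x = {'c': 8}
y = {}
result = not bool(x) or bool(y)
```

x = {'c': 8}; y = {}; result = False

False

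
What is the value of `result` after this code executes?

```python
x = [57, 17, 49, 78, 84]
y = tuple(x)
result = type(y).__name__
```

x is list; y is tuple; result = 'tuple'

'tuple'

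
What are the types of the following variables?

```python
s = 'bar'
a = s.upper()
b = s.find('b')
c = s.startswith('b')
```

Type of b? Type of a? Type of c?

find() returns int; upper() returns str; startswith() returns bool

int, str, bool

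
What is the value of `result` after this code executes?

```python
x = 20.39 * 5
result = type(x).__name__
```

x is float; result = 'float'

'float'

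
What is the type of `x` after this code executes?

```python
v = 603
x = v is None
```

'is' comparison returns bool

bool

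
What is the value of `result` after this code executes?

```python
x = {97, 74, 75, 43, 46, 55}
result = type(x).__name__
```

x is set; result = 'set'

'set'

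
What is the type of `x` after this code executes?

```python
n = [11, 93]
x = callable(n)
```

callable() returns bool

bool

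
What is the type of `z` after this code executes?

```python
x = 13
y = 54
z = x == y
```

Equality comparison returns bool

bool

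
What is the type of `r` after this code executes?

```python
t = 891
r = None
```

None has type NoneType

NoneType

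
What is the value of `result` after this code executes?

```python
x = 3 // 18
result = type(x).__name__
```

x is int; result = 'int'

'int'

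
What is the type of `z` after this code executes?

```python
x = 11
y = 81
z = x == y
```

Equality comparison returns bool

bool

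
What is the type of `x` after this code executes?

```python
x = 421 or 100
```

'or' returns first truthy value (int)

int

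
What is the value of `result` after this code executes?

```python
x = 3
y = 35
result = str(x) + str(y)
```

x = 3; y = 35; result = '335'

'335'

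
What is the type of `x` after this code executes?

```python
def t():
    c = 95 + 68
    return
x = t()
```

Bare return returns None

NoneType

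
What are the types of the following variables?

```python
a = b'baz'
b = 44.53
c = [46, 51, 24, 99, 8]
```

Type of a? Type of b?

a is assigned a bytes literal (b'...' prefix); b is assigned a number with a decimal point, so it is a float

bytes, float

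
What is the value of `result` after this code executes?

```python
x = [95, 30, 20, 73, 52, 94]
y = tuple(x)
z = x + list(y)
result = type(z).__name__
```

x is list; y is tuple; z is list; result = 'list'

'list'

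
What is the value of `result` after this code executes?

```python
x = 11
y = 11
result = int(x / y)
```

x = 11; y = 11; result = 1

1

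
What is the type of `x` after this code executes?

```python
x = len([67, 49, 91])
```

len() always returns int

int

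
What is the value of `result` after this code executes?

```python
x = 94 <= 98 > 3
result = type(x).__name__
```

x is bool; result = 'bool'

'bool'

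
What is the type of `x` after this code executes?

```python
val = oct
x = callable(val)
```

callable() returns bool

bool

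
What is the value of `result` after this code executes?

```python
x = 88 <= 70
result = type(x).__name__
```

x is bool; result = 'bool'

'bool'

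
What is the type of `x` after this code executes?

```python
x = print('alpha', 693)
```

print() returns None

NoneType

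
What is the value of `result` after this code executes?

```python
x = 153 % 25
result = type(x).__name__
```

x is int; result = 'int'

'int'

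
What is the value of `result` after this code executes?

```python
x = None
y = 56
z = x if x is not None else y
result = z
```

x = None; y = 56; z = 56; result = 56

56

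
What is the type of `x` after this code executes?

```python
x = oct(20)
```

oct() returns str representation

str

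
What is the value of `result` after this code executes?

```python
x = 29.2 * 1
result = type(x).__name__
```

x is float; result = 'float'

'float'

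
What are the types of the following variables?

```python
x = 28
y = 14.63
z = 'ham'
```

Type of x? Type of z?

x is assigned a bare integer (no decimal point), so it is an int; z is assigned a quoted string literal, so it is a str

int, str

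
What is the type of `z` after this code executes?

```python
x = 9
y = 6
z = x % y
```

int % int = int

int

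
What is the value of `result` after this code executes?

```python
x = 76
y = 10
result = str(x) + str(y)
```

x = 76; y = 10; result = '7610'

'7610'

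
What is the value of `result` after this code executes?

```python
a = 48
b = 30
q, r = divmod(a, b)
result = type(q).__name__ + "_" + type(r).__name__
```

a is int; b is int; q is int; r is int; result = 'int_int'

'int_int'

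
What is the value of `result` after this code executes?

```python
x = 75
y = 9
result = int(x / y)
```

x = 75; y = 9; result = 8

8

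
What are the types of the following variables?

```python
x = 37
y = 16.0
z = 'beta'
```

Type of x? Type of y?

x is assigned a bare integer (no decimal point), so it is an int; y is assigned a number with a decimal point, so it is a float

int, float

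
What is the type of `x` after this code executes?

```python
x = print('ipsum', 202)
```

print() returns None

NoneType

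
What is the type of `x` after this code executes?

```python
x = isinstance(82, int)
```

isinstance() returns bool

bool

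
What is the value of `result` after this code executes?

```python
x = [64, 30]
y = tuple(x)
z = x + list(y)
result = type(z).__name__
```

x is list; y is tuple; z is list; result = 'list'

'list'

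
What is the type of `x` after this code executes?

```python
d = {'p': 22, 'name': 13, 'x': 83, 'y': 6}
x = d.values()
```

.values() returns dict_values view

dict_values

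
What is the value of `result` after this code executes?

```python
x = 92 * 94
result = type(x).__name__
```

x is int; result = 'int'

'int'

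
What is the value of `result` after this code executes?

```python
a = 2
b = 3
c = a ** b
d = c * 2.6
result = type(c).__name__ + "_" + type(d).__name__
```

a is int; b is int; c is int; d is float; result = 'int_float'

'int_float'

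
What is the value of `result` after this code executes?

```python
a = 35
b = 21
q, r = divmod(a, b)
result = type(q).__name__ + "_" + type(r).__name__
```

a is int; b is int; q is int; r is int; result = 'int_int'

'int_int'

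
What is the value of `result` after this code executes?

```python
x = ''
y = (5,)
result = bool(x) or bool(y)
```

x = ''; y = (5,); result = True

True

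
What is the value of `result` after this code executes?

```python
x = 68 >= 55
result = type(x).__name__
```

x is bool; result = 'bool'

'bool'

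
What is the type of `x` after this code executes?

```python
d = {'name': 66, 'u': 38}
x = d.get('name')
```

dict.get() returns value type when found

int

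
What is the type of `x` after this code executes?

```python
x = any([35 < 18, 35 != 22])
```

any() returns bool

bool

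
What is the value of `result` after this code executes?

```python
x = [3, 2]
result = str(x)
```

x = [3, 2]; result = '[3, 2]'

'[3, 2]'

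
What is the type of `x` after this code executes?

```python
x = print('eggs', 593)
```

print() returns None

NoneType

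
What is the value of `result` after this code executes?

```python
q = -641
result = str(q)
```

q = -641; result = '-641'

'-641'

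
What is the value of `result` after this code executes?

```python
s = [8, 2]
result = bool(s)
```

s = [8, 2]; result = True

True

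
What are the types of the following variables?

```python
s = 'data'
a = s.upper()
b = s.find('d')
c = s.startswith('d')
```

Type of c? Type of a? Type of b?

startswith() returns bool; upper() returns str; find() returns int

bool, str, int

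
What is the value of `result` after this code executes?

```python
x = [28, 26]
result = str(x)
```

x = [28, 26]; result = '[28, 26]'

'[28, 26]'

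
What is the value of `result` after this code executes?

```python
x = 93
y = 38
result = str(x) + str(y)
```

x = 93; y = 38; result = '9338'

'9338'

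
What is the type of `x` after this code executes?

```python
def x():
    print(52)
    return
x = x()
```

Bare return returns None

NoneType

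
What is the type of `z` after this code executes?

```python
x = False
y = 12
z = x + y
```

bool + int = int (bool is subclass of int)

int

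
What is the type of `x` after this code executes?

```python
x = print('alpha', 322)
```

print() returns None

NoneType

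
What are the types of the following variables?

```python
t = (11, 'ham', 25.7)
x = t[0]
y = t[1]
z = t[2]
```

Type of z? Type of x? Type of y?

tuple[2] is float; tuple[0] is int; tuple[1] is str

float, int, str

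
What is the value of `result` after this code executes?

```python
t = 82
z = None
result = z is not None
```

t = 82; z = None; result = False

False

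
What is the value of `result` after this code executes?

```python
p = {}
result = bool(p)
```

p = {}; result = False

False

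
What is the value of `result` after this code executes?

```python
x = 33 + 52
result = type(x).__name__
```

x is int; result = 'int'

'int'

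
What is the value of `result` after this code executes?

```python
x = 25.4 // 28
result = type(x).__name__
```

x is float; result = 'float'

'float'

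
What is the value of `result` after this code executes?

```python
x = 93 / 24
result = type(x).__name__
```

x is float; result = 'float'

'float'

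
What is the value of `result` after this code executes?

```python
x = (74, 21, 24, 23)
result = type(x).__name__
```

x is tuple; result = 'tuple'

'tuple'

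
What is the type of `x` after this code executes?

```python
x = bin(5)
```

bin() returns str representation

str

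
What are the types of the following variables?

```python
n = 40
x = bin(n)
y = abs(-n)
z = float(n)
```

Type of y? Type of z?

abs() of int returns int; float() returns float

int, float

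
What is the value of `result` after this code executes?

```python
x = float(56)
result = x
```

x = 56.0; result = 56.0

56.0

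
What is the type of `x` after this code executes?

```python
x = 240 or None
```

'or' returns first truthy value

int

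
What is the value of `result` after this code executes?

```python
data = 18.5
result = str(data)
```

data = 18.5; result = '18.5'

'18.5'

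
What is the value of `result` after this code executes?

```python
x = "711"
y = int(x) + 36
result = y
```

x = '711'; y = 747; result = 747

747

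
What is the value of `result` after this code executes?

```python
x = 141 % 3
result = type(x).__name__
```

x is int; result = 'int'

'int'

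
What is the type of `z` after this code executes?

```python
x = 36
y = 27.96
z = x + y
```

int + float = float

float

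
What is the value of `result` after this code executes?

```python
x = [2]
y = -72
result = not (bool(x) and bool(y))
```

x = [2]; y = -72; result = False

False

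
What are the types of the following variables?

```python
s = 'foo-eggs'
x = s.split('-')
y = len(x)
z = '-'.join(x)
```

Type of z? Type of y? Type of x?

str.join() returns str; len() returns int; str.split() returns list

str, int, list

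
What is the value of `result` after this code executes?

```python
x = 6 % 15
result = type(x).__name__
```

x is int; result = 'int'

'int'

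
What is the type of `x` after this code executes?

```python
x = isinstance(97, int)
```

isinstance() returns bool

bool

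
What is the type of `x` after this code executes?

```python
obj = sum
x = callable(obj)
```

callable() returns bool

bool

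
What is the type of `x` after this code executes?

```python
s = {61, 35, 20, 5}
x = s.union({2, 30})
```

set.union() returns a new set

set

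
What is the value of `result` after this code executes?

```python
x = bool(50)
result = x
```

x = True; result = True

True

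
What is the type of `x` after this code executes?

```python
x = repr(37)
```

repr() returns str

str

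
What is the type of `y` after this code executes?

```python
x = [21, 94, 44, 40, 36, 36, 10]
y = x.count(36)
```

list.count() returns int

int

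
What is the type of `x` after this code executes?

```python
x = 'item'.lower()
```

str.lower() returns str

str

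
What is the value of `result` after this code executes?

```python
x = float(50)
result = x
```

x = 50.0; result = 50.0

50.0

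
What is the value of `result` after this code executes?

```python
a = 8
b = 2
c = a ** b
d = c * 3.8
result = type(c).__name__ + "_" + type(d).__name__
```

a is int; b is int; c is int; d is float; result = 'int_float'

'int_float'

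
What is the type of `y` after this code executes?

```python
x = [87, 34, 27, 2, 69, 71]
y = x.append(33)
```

list.append() returns None (mutates in place)

NoneType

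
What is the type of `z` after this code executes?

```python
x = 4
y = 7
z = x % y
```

int % int = int

int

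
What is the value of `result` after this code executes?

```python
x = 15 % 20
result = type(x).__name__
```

x is int; result = 'int'

'int'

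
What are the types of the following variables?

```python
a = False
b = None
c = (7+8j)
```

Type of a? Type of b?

a is assigned the constant False, which has type bool; b is assigned None, whose type is NoneType

bool, NoneType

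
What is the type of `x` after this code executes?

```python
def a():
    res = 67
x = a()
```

Function without return returns None

NoneType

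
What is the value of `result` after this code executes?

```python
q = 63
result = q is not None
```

q = 63; result = True

True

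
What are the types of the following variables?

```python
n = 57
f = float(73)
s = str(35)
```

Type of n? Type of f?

n is assigned a bare integer (no decimal point), so it is an int; f is assigned the result of calling float(), which returns a float

int, float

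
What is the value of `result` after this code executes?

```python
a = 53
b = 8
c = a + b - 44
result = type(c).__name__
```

a is int; b is int; c is int; result = 'int'

'int'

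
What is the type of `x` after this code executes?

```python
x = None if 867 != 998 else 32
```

867 != 998 is True, so the if branch is taken

NoneType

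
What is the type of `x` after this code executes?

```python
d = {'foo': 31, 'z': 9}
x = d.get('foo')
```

dict.get() returns value type when found

int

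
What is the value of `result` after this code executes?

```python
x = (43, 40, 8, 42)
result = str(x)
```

x = (43, 40, 8, 42); result = '(43, 40, 8, 42)'

'(43, 40, 8, 42)'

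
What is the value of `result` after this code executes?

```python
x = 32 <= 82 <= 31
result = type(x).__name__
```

x is bool; result = 'bool'

'bool'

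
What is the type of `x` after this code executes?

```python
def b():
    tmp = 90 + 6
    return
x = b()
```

Bare return returns None

NoneType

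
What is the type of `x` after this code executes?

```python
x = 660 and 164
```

'and' with truthy values returns last operand (int)

int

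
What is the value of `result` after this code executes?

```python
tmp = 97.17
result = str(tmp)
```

tmp = 97.17; result = '97.17'

'97.17'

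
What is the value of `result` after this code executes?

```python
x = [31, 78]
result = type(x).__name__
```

x is list; result = 'list'

'list'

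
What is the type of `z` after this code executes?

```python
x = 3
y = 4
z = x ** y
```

positive int ** positive int = int

int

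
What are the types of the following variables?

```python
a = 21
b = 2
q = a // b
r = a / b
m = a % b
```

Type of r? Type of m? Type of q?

/ returns float; % of ints returns int; // returns int

float, int, int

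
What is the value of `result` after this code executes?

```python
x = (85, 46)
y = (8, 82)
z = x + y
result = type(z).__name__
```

x is tuple; y is tuple; z is tuple; result = 'tuple'

'tuple'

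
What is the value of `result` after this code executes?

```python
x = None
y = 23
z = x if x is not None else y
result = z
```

x = None; y = 23; z = 23; result = 23

23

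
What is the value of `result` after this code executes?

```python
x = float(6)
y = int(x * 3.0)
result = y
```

x = 6.0; y = 18; result = 18

18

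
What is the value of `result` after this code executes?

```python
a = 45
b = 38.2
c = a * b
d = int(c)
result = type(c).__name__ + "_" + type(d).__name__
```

a is int; b is float; c is float; d is int; result = 'float_int'

'float_int'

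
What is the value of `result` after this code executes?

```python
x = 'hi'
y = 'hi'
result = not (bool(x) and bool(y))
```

x = 'hi'; y = 'hi'; result = False

False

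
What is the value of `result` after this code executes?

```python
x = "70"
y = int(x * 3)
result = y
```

x = '70'; y = 707070; result = 707070

707070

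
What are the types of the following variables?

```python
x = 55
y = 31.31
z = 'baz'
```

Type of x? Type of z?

x is assigned a bare integer (no decimal point), so it is an int; z is assigned a quoted string literal, so it is a str

int, str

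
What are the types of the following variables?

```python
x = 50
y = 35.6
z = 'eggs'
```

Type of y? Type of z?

y is assigned a number with a decimal point, so it is a float; z is assigned a quoted string literal, so it is a str

float, str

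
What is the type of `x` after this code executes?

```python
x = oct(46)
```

oct() returns str representation

str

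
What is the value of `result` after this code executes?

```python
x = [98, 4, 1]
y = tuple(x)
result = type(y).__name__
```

x is list; y is tuple; result = 'tuple'

'tuple'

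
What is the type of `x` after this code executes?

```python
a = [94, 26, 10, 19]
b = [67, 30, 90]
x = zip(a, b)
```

zip() returns a zip object

zip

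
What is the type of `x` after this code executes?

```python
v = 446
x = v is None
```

'is' comparison returns bool

bool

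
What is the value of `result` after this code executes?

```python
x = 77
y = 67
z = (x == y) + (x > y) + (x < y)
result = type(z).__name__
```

x is int; y is int; z is int; result = 'int'

'int'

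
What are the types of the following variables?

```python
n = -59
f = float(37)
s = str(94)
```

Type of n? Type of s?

n is assigned a bare integer (no decimal point), so it is an int; s is assigned the result of calling str(), which returns a str

int, str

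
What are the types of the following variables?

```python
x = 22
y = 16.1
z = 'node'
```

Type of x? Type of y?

x is assigned a bare integer (no decimal point), so it is an int; y is assigned a number with a decimal point, so it is a float

int, float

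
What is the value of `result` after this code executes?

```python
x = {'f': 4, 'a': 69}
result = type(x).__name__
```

x is dict; result = 'dict'

'dict'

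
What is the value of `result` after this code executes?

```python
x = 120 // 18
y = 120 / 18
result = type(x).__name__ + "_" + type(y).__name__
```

x is int; y is float; result = 'int_float'

'int_float'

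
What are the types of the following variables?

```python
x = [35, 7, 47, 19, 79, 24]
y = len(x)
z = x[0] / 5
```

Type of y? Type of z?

len() returns int; int / int = float

int, float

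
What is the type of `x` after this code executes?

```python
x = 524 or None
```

'or' returns first truthy value

int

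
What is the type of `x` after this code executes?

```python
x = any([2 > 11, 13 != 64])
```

any() returns bool

bool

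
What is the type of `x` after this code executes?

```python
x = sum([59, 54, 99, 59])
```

sum() of ints returns int

int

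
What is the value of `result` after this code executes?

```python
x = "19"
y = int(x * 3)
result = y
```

x = '19'; y = 191919; result = 191919

191919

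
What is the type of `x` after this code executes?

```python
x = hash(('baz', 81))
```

hash() returns int

int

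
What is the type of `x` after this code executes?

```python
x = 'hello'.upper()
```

str.upper() returns str

str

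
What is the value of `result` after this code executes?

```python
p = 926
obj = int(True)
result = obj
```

p = 926; obj = 1; result = 1

1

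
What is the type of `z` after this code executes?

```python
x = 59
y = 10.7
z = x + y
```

int + float = float

float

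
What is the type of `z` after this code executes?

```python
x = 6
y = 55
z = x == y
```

Comparison returns bool

bool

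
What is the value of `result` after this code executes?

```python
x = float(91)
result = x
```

x = 91.0; result = 91.0

91.0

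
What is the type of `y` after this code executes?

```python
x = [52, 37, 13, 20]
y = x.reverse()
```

list.reverse() returns None

NoneType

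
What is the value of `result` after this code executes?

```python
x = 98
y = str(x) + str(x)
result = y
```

x = 98; y = '9898'; result = '9898'

'9898'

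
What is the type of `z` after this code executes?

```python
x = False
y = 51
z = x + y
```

bool + int = int (bool is subclass of int)

int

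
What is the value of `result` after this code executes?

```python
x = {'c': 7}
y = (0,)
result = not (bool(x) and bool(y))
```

x = {'c': 7}; y = (0,); result = False

False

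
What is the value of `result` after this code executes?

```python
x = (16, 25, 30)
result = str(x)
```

x = (16, 25, 30); result = '(16, 25, 30)'

'(16, 25, 30)'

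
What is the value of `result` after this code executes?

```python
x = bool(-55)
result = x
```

x = True; result = True

True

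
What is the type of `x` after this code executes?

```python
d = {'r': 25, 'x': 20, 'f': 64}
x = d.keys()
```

.keys() returns dict_keys view

dict_keys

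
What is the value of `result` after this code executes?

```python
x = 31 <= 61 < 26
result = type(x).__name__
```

x is bool; result = 'bool'

'bool'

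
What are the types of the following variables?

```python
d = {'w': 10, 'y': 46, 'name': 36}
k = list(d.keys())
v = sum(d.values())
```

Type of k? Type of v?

list() converts to list; sum of ints is int

list, int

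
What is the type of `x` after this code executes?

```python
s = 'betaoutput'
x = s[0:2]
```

Slicing a str returns str

str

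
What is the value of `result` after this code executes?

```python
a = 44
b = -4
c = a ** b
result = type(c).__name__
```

a is int; b is int; c is float; result = 'float'

'float'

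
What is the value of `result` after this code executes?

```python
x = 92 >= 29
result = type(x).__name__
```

x is bool; result = 'bool'

'bool'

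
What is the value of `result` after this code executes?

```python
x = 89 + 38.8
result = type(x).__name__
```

x is float; result = 'float'

'float'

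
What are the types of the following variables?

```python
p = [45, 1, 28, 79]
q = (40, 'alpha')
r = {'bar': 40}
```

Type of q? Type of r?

q is assigned a tuple (parenthesized, comma-separated values); r is assigned a dict literal ({key: value})

tuple, dict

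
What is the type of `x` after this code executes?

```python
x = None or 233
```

'or' with None returns the other truthy value

int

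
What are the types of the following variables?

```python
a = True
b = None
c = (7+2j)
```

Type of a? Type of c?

a is assigned the constant True, which has type bool; c is assigned (7+2j), an int plus an imaginary literal (j suffix), which evaluates to complex

bool, complex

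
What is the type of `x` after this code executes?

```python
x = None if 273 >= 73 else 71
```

273 >= 73 is True, so the if branch is taken

NoneType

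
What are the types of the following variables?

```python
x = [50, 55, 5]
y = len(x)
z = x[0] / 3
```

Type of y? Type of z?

len() returns int; int / int = float

int, float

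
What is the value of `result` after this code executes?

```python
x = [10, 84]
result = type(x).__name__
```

x is list; result = 'list'

'list'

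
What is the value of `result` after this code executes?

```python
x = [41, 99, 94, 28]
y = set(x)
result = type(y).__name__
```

x is list; y is set; result = 'set'

'set'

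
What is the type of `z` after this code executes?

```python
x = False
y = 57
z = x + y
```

bool + int = int (bool is subclass of int)

int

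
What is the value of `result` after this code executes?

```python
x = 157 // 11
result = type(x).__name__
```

x is int; result = 'int'

'int'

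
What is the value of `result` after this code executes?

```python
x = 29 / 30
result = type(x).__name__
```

x is float; result = 'float'

'float'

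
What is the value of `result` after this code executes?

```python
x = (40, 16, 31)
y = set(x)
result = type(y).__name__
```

x is tuple; y is set; result = 'set'

'set'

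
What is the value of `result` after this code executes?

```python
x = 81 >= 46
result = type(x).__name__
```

x is bool; result = 'bool'

'bool'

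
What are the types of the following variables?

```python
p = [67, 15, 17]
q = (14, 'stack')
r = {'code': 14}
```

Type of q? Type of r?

q is assigned a tuple (parenthesized, comma-separated values); r is assigned a dict literal ({key: value})

tuple, dict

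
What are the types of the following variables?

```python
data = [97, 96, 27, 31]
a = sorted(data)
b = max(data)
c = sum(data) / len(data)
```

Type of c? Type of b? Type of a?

int / int = float; max of ints returns int; sorted() returns list

float, int, list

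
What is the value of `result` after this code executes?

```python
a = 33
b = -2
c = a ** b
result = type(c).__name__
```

a is int; b is int; c is float; result = 'float'

'float'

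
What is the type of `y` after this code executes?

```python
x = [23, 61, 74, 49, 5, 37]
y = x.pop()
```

list.pop() returns the popped element

int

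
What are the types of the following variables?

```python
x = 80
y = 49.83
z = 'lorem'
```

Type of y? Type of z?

y is assigned a number with a decimal point, so it is a float; z is assigned a quoted string literal, so it is a str

float, str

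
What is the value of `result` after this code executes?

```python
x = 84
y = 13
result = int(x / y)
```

x = 84; y = 13; result = 6

6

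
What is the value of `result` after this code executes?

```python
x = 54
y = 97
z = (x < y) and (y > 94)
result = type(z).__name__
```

x is int; y is int; z is bool; result = 'bool'

'bool'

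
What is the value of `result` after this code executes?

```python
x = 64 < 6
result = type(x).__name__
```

x is bool; result = 'bool'

'bool'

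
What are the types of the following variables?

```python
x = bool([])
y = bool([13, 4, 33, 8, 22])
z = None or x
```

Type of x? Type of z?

bool() returns bool; None or bool returns the bool

bool, bool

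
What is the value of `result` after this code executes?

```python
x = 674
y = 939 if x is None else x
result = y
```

x = 674; y = 674; result = 674

674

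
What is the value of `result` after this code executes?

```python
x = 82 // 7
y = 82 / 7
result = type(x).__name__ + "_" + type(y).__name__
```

x is int; y is float; result = 'int_float'

'int_float'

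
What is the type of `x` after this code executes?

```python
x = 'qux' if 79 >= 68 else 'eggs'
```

Both branches of conditional are str

str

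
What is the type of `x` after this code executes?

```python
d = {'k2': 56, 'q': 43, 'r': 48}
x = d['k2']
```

Accessing dict[str, int] with str key returns int

int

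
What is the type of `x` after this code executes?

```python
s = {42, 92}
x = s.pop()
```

Popping from set[int] returns int

int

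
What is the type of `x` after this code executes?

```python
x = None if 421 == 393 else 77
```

421 == 393 is False, so the else branch is taken

int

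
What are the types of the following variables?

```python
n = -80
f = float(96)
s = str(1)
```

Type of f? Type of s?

f is assigned the result of calling float(), which returns a float; s is assigned the result of calling str(), which returns a str

float, str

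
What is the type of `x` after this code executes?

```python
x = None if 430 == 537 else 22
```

430 == 537 is False, so the else branch is taken

int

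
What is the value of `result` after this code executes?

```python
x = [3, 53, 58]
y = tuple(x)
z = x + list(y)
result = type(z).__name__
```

x is list; y is tuple; z is list; result = 'list'

'list'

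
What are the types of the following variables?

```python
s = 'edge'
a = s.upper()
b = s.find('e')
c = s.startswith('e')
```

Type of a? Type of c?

upper() returns str; startswith() returns bool

str, bool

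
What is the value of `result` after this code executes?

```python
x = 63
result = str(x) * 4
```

x = 63; result = '63636363'

'63636363'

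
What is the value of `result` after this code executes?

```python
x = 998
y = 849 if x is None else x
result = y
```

x = 998; y = 998; result = 998

998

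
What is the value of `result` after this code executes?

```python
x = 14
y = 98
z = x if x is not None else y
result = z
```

x = 14; y = 98; z = 14; result = 14

14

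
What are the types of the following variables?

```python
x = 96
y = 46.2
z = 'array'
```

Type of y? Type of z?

y is assigned a number with a decimal point, so it is a float; z is assigned a quoted string literal, so it is a str

float, str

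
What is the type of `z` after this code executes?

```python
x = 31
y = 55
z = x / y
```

int / int = float

float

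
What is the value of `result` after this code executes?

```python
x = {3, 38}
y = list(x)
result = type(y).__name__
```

x is set; y is list; result = 'list'

'list'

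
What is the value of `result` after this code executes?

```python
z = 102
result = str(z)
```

z = 102; result = '102'

'102'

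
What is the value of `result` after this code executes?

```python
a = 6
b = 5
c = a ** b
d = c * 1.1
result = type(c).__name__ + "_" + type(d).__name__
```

a is int; b is int; c is int; d is float; result = 'int_float'

'int_float'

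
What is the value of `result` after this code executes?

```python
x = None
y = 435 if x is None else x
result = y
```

x = None; y = 435; result = 435

435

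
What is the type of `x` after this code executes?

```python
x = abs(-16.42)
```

abs() of float returns float

float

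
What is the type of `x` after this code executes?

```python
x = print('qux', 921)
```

print() returns None

NoneType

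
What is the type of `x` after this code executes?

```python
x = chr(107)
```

chr() returns str (single char)

str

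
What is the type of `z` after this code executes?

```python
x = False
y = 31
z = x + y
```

bool + int = int (bool is subclass of int)

int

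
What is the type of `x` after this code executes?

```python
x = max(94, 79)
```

max() of ints returns int

int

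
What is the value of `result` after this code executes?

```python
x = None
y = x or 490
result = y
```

x = None; y = 490; result = 490

490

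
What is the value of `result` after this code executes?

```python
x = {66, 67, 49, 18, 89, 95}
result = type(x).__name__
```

x is set; result = 'set'

'set'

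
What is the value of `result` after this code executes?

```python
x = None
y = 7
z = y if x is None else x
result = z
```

x = None; y = 7; z = 7; result = 7

7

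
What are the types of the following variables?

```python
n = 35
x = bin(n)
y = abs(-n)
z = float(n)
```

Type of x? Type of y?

bin() returns str; abs() of int returns int

str, int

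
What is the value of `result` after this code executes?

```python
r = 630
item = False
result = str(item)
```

r = 630; item = False; result = 'False'

'False'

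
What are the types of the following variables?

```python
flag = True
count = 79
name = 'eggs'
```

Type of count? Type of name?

count is assigned a bare integer (no decimal point), so it is an int; name is assigned a quoted string literal, so it is a str

int, str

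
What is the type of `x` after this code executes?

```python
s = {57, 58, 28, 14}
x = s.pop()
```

Popping from set[int] returns int

int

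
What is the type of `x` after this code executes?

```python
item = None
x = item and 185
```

'and' returns first falsy value (None)

NoneType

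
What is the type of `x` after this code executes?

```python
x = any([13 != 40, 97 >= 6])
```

any() returns bool

bool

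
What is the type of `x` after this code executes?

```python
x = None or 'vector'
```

'or' with None returns the other truthy value (str)

str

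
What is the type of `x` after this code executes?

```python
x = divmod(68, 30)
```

divmod() returns tuple of (quotient, remainder)

tuple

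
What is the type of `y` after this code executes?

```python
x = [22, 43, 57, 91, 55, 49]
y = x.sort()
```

list.sort() returns None (mutates in place)

NoneType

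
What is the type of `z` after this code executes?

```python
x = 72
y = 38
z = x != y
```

Comparison returns bool

bool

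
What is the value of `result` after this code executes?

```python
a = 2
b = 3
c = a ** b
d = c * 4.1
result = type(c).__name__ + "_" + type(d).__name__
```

a is int; b is int; c is int; d is float; result = 'int_float'

'int_float'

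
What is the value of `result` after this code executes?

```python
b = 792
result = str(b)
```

b = 792; result = '792'

'792'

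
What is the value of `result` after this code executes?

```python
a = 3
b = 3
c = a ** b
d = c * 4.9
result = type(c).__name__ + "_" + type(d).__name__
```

a is int; b is int; c is int; d is float; result = 'int_float'

'int_float'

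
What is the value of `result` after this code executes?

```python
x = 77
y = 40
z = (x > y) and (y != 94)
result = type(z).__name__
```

x is int; y is int; z is bool; result = 'bool'

'bool'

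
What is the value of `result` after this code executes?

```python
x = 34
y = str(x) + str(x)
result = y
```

x = 34; y = '3434'; result = '3434'

'3434'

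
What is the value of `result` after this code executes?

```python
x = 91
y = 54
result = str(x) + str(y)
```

x = 91; y = 54; result = '9154'

'9154'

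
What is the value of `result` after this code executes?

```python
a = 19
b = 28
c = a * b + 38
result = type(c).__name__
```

a is int; b is int; c is int; result = 'int'

'int'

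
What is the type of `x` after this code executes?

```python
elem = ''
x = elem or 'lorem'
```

'or' returns first truthy value (str)

str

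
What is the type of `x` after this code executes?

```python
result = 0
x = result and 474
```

'and' returns first falsy value (0 is int)

int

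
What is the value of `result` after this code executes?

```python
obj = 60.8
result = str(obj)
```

obj = 60.8; result = '60.8'

'60.8'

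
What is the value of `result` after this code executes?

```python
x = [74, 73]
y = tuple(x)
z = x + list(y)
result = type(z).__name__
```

x is list; y is tuple; z is list; result = 'list'

'list'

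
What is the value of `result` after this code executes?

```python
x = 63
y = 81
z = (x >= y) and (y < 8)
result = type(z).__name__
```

x is int; y is int; z is bool; result = 'bool'

'bool'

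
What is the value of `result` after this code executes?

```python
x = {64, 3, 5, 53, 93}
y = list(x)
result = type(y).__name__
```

x is set; y is list; result = 'list'

'list'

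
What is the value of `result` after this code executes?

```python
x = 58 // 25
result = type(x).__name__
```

x is int; result = 'int'

'int'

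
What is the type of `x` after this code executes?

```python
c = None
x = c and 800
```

'and' returns first falsy value (None)

NoneType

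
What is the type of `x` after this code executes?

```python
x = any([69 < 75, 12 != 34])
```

any() returns bool

bool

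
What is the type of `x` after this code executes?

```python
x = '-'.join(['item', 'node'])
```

str.join() returns str

str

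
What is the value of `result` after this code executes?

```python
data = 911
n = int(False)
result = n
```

data = 911; n = 0; result = 0

0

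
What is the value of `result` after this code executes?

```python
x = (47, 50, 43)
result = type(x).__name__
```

x is tuple; result = 'tuple'

'tuple'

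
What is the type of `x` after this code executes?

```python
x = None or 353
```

'or' with None returns the other truthy value

int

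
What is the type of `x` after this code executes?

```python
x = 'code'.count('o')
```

str.count() returns int

int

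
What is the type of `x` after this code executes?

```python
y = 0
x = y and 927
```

'and' returns first falsy value (0 is int)

int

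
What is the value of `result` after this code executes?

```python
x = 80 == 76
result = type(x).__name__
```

x is bool; result = 'bool'

'bool'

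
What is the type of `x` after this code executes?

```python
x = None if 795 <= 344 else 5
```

795 <= 344 is False, so the else branch is taken

int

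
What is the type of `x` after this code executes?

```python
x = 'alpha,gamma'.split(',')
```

str.split() returns list

list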